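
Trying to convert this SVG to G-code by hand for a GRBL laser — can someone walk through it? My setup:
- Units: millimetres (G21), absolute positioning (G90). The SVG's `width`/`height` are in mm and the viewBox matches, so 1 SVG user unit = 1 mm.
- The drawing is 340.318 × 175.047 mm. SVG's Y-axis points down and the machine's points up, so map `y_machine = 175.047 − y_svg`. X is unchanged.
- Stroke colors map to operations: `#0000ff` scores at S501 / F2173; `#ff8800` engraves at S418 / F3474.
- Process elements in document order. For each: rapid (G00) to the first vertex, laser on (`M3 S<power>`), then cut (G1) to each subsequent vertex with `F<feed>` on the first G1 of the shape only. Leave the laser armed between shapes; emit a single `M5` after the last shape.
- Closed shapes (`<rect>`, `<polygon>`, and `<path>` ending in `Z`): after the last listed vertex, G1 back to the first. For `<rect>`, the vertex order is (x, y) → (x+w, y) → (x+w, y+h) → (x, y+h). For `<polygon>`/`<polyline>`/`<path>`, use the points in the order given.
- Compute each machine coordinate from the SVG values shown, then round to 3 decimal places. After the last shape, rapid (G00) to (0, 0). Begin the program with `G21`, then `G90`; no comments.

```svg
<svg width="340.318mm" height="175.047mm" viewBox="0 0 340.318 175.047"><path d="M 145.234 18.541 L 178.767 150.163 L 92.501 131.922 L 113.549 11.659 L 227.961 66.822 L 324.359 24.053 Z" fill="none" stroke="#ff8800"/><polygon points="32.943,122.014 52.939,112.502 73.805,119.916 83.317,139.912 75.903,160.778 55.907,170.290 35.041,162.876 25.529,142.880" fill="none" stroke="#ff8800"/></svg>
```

G21
G90
G00 X145.234 Y156.506
M3 S418
G1 X178.767 Y24.884 F3474
G1 X92.501 Y43.125
G1 X113.549 Y163.388
G1 X227.961 Y108.225
G1 X324.359 Y150.994
G1 X145.234 Y156.506
G00 X32.943 Y53.033
M3 S418
G1 X52.939 Y62.545 F3474
G1 X73.805 Y55.131
G1 X83.317 Y35.135
G1 X75.903 Y14.269
G1 X55.907 Y4.757
G1 X35.041 Y12.171
G1 X25.529 Y32.167
G1 X32.943 Y53.033
M5
G00 X0.000 Y0.000

1 u = 1 mm; y_m = 175.047 − y.

[1] `<path>` closed polygon, #ff8800→engrave S418 F3474: (145.234,156.506) → (178.767,24.884) → (92.501,43.125) → (113.549,163.388) → (227.961,108.225) → (324.359,150.994) → (145.234,156.506) (closed)

[2] `<polygon>` regular polygon, #ff8800→engrave S418 F3474: (32.943,53.033) → (52.939,62.545) → (73.805,55.131) → (83.317,35.135) → (75.903,14.269) → (55.907,4.757) → (35.041,12.171) → (25.529,32.167) → (32.943,53.033) (closed)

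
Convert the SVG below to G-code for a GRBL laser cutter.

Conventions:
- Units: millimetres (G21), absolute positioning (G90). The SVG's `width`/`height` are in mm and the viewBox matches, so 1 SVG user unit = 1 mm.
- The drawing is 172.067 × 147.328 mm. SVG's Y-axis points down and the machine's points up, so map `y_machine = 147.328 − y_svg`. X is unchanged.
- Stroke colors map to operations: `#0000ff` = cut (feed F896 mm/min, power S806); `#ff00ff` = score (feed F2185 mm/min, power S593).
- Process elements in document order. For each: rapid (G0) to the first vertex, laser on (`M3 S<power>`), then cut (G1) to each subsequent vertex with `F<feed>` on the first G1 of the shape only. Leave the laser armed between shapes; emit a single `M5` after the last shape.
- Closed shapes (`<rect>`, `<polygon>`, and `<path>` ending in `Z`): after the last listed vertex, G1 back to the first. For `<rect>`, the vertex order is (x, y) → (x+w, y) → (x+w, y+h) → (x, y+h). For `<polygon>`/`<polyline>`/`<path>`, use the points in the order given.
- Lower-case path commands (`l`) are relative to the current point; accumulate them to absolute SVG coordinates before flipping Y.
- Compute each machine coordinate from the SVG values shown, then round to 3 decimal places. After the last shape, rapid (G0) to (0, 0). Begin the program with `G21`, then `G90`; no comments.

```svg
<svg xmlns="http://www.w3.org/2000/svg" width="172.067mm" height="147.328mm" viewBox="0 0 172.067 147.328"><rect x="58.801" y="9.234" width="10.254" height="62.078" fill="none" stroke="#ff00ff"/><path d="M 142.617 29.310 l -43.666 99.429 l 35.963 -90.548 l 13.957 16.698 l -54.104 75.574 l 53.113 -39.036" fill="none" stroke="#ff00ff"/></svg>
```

G21
G90
G0 X58.801 Y138.094
M3 S593
G1 X69.055 Y138.094 F2185
G1 X69.055 Y76.016
G1 X58.801 Y76.016
G1 X58.801 Y138.094
G0 X142.617 Y118.018
M3 S593
G1 X98.951 Y18.589 F2185
G1 X134.914 Y109.137
G1 X148.871 Y92.439
G1 X94.767 Y16.865
G1 X147.880 Y55.901
M5
G0 X0.000 Y0.000

viewBox `0 0 172.067 147.328` with mm width/height → 1 unit = 1 mm. Flip: y_m = 147.328 − y_svg.

**Shape 1** — `<rect>` rectangle, stroke `#ff00ff` → score (S593, F2185). Machine vertices: (58.801,138.094) → (69.055,138.094) → (69.055,76.016) → (58.801,76.016) → (58.801,138.094). Closed: final G1 returns to the first vertex.

**Shape 2** — `<path>` open polyline, stroke `#ff00ff` → score (S593, F2185). Machine vertices: (142.617,118.018) → (98.951,18.589) → (134.914,109.137) → (148.871,92.439) → (94.767,16.865) → (147.880,55.901). Open path.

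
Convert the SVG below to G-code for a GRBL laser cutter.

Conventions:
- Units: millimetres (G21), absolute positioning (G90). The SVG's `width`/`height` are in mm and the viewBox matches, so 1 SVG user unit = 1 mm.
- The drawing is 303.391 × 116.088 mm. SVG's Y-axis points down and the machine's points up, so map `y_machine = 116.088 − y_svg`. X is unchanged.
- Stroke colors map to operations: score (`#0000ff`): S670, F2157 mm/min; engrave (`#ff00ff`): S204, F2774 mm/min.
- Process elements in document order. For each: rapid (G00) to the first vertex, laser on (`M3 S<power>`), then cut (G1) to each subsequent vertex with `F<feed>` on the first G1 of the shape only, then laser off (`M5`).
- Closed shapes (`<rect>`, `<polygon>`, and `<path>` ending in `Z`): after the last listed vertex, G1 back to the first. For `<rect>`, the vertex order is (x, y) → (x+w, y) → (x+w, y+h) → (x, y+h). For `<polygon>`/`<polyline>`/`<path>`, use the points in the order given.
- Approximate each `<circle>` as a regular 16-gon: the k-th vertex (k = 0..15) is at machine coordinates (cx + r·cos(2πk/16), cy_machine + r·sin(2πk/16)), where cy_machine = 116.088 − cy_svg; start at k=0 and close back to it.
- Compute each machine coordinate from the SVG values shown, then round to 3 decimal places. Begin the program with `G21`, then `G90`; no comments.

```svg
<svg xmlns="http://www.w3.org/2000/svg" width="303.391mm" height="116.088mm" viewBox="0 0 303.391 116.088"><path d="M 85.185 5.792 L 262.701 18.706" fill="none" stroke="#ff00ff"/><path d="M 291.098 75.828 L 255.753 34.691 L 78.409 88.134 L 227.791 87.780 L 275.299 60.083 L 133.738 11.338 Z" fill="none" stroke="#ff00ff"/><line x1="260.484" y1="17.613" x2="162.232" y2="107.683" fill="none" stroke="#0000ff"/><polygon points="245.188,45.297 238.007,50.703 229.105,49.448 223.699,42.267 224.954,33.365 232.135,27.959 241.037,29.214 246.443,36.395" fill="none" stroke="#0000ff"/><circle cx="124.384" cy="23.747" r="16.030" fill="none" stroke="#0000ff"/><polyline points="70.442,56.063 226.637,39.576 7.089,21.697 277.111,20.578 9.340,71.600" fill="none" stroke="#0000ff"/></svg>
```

Since the viewBox matches the mm dimensions, user units are millimetres directly. The only transform is the Y-flip y_m = 116.088 − y_svg.

Shape 1 is a line segment drawn with `<path>`. Its stroke #ff00ff means engrave at S204, F2774. After flipping Y the toolpath is (85.185,110.296) → (262.701,97.382).

Shape 2 is a closed polygon drawn with `<path>`. Its stroke #ff00ff means engrave at S204, F2774. After flipping Y the toolpath is (291.098,40.260) → (255.753,81.397) → (78.409,27.954) → (227.791,28.308) → (275.299,56.005) → (133.738,104.750) → (291.098,40.260), returning to the start.

Shape 3 is a line segment drawn with `<line>`. Its stroke #0000ff means score at S670, F2157. After flipping Y the toolpath is (260.484,98.475) → (162.232,8.405).

Shape 4 is a regular polygon drawn with `<polygon>`. Its stroke #0000ff means score at S670, F2157. After flipping Y the toolpath is (245.188,70.791) → (238.007,65.385) → (229.105,66.640) → (223.699,73.821) → (224.954,82.723) → (232.135,88.129) → (241.037,86.874) → (246.443,79.693) → (245.188,70.791), returning to the start.

Shape 5 is a circle drawn with `<circle>`. Its stroke #0000ff means score at S670, F2157. After flipping Y the toolpath is (140.414,92.341) → (139.194,98.475) → (135.719,103.676) → (130.518,107.151) → (124.384,108.371) → (118.250,107.151) → (113.049,103.676) → (109.574,98.475) → (108.354,92.341) → (109.574,86.207) → (113.049,81.006) → (118.250,77.531) → (124.384,76.311) → (130.518,77.531) → (135.719,81.006) → (139.194,86.207) → (140.414,92.341), returning to the start.

Shape 6 is a open polyline drawn with `<polyline>`. Its stroke #0000ff means score at S670, F2157. After flipping Y the toolpath is (70.442,60.025) → (226.637,76.512) → (7.089,94.391) → (277.111,95.510) → (9.340,44.488).

G21
G90
G00 X85.185 Y110.296
M3 S204
G1 X262.701 Y97.382 F2774
M5
G00 X291.098 Y40.260
M3 S204
G1 X255.753 Y81.397 F2774
G1 X78.409 Y27.954
G1 X227.791 Y28.308
G1 X275.299 Y56.005
G1 X133.738 Y104.750
G1 X291.098 Y40.260
M5
G00 X260.484 Y98.475
M3 S670
G1 X162.232 Y8.405 F2157
M5
G00 X245.188 Y70.791
M3 S670
G1 X238.007 Y65.385 F2157
G1 X229.105 Y66.640
G1 X223.699 Y73.821
G1 X224.954 Y82.723
G1 X232.135 Y88.129
G1 X241.037 Y86.874
G1 X246.443 Y79.693
G1 X245.188 Y70.791
M5
G00 X140.414 Y92.341
M3 S670
G1 X139.194 Y98.475 F2157
G1 X135.719 Y103.676
G1 X130.518 Y107.151
G1 X124.384 Y108.371
G1 X118.250 Y107.151
G1 X113.049 Y103.676
G1 X109.574 Y98.475
G1 X108.354 Y92.341
G1 X109.574 Y86.207
G1 X113.049 Y81.006
G1 X118.250 Y77.531
G1 X124.384 Y76.311
G1 X130.518 Y77.531
G1 X135.719 Y81.006
G1 X139.194 Y86.207
G1 X140.414 Y92.341
M5
G00 X70.442 Y60.025
M3 S670
G1 X226.637 Y76.512 F2157
G1 X7.089 Y94.391
G1 X277.111 Y95.510
G1 X9.340 Y44.488
M5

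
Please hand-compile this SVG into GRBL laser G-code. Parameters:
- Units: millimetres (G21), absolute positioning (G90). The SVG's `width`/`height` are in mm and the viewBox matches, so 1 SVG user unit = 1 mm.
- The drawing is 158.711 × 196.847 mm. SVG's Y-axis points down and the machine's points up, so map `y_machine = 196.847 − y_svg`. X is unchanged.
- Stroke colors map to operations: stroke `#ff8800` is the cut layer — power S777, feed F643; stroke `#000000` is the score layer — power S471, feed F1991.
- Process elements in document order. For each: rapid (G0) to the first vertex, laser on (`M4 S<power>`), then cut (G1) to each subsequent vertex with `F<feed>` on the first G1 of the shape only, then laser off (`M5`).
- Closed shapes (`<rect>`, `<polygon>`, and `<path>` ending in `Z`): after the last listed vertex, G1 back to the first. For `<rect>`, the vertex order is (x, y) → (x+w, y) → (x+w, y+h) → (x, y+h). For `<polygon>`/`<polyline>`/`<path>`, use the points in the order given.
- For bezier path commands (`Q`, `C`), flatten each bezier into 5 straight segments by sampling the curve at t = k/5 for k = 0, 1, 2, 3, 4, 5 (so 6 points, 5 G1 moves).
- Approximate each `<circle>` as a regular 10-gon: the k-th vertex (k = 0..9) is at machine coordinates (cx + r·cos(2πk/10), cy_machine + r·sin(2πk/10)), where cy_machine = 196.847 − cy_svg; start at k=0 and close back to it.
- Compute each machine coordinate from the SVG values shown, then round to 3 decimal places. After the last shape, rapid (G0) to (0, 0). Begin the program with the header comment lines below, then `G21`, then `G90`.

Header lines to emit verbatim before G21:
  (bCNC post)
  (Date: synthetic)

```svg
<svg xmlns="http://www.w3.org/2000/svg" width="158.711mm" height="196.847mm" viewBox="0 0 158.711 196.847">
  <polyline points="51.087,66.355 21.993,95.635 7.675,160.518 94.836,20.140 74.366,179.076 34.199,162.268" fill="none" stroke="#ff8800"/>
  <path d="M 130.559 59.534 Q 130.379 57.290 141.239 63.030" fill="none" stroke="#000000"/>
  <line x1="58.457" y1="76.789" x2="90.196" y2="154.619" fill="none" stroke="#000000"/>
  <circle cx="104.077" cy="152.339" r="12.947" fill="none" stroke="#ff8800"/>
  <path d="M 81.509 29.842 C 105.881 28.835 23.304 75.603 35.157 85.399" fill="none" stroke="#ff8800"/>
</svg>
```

(bCNC post)
(Date: synthetic)
G21
G90
G0 X51.087 Y130.492
M4 S777
G1 X21.993 Y101.212 F643
G1 X7.675 Y36.329
G1 X94.836 Y176.707
G1 X74.366 Y17.771
G1 X34.199 Y34.579
M5
G0 X130.559 Y137.313
M4 S471
G1 X130.929 Y137.891 F1991
G1 X132.181 Y137.831
G1 X134.317 Y137.132
G1 X137.337 Y135.794
G1 X141.239 Y133.817
M5
G0 X58.457 Y120.058
M4 S471
G1 X90.196 Y42.228 F1991
M5
G0 X117.024 Y44.508
M4 S777
G1 X114.551 Y52.118 F643
G1 X108.078 Y56.821
G1 X100.076 Y56.821
G1 X93.603 Y52.118
G1 X91.130 Y44.508
G1 X93.603 Y36.898
G1 X100.076 Y32.195
G1 X108.078 Y32.195
G1 X114.551 Y36.898
G1 X117.024 Y44.508
M5
G0 X81.509 Y167.005
M4 S777
G1 X84.909 Y162.554 F643
G1 X72.308 Y150.705
G1 X53.372 Y135.526
G1 X37.766 Y121.084
G1 X35.157 Y111.448
M5
G0 X0.000 Y0.000

1 u = 1 mm; y_m = 196.847 − y.

[1] `<polyline>` open polyline, #ff8800→cut S777 F643: (51.087,130.492) → (21.993,101.212) → (7.675,36.329) → (94.836,176.707) → (74.366,17.771) → (34.199,34.579)

[2] `<path>` quadratic bezier, #000000→score S471 F1991: (130.559,137.313) → (130.929,137.891) → (132.181,137.831) → (134.317,137.132) → (137.337,135.794) → (141.239,133.817)

[3] `<line>` line segment, #000000→score S471 F1991: (58.457,120.058) → (90.196,42.228)

[4] `<circle>` circle, #ff8800→cut S777 F643: (117.024,44.508) → (114.551,52.118) → (108.078,56.821) → (100.076,56.821) → (93.603,52.118) → (91.130,44.508) → (93.603,36.898) → (100.076,32.195) → (108.078,32.195) → (114.551,36.898) → (117.024,44.508) (closed)

[5] `<path>` cubic bezier, #ff8800→cut S777 F643: (81.509,167.005) → (84.909,162.554) → (72.308,150.705) → (53.372,135.526) → (37.766,121.084) → (35.157,111.448)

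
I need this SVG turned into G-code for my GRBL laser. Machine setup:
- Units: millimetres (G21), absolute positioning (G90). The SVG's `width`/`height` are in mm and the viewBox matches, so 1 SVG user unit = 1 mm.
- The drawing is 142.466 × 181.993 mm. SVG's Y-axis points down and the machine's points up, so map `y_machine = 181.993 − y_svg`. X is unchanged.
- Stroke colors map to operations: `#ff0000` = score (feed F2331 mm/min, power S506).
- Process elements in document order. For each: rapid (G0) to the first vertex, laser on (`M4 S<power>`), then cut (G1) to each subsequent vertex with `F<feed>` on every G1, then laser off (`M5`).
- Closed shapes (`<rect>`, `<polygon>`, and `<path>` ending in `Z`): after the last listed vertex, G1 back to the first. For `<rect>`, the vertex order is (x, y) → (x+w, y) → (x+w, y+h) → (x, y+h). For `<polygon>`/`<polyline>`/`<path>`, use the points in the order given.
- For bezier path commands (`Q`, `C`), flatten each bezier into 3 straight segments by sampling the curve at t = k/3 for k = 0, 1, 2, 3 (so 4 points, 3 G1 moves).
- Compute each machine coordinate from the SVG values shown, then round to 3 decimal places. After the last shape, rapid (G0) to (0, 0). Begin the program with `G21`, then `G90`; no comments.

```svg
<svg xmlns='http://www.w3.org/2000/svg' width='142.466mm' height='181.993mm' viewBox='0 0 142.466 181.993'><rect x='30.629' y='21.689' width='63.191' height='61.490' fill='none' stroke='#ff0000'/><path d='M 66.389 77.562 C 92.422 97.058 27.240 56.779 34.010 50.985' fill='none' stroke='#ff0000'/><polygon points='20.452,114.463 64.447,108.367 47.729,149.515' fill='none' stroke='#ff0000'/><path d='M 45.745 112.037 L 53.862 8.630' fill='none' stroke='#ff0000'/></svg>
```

1 u = 1 mm; y_m = 181.993 − y.

[1] `<rect>` rectangle, #ff0000→score S506 F2331: (30.629,160.304) → (93.820,160.304) → (93.820,98.814) → (30.629,98.814) → (30.629,160.304) (closed)

[2] `<path>` cubic bezier, #ff0000→score S506 F2331: (66.389,104.431) → (68.060,101.369) → (45.181,117.210) → (34.010,131.008)

[3] `<polygon>` regular polygon, #ff0000→score S506 F2331: (20.452,67.530) → (64.447,73.626) → (47.729,32.478) → (20.452,67.530) (closed)

[4] `<path>` line segment, #ff0000→score S506 F2331: (45.745,69.956) → (53.862,173.363)

G21
G90
G0 X30.629 Y160.304
M4 S506
G1 X93.820 Y160.304 F2331
G1 X93.820 Y98.814 F2331
G1 X30.629 Y98.814 F2331
G1 X30.629 Y160.304 F2331
M5
G0 X66.389 Y104.431
M4 S506
G1 X68.060 Y101.369 F2331
G1 X45.181 Y117.210 F2331
G1 X34.010 Y131.008 F2331
M5
G0 X20.452 Y67.530
M4 S506
G1 X64.447 Y73.626 F2331
G1 X47.729 Y32.478 F2331
G1 X20.452 Y67.530 F2331
M5
G0 X45.745 Y69.956
M4 S506
G1 X53.862 Y173.363 F2331
M5
G0 X0.000 Y0.000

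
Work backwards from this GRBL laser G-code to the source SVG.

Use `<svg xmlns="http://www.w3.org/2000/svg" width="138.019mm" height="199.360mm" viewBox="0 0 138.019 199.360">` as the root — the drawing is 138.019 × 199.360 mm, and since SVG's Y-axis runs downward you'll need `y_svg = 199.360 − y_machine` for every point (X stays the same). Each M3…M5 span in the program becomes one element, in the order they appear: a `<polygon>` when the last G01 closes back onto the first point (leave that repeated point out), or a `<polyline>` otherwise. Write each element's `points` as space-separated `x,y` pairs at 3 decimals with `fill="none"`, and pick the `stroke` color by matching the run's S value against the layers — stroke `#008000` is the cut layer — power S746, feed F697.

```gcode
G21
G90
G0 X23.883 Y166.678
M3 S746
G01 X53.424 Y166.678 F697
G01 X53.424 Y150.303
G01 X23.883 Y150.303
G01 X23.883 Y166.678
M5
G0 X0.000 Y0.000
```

Each laser-on run becomes one SVG element. Flip Y back into SVG space with y_svg = 199.360 − y_machine. Every run uses S746, so all elements get stroke `#008000` (cut).

Run 1: The run returns to its start, so emit a `<polygon>` with points (Y-flipped): 23.883,32.682 53.424,32.682 53.424,49.057 23.883,49.057.

<svg xmlns="http://www.w3.org/2000/svg" width="138.019mm" height="199.360mm" viewBox="0 0 138.019 199.360">
  <polygon points="23.883,32.682 53.424,32.682 53.424,49.057 23.883,49.057" fill="none" stroke="#008000"/>
</svg>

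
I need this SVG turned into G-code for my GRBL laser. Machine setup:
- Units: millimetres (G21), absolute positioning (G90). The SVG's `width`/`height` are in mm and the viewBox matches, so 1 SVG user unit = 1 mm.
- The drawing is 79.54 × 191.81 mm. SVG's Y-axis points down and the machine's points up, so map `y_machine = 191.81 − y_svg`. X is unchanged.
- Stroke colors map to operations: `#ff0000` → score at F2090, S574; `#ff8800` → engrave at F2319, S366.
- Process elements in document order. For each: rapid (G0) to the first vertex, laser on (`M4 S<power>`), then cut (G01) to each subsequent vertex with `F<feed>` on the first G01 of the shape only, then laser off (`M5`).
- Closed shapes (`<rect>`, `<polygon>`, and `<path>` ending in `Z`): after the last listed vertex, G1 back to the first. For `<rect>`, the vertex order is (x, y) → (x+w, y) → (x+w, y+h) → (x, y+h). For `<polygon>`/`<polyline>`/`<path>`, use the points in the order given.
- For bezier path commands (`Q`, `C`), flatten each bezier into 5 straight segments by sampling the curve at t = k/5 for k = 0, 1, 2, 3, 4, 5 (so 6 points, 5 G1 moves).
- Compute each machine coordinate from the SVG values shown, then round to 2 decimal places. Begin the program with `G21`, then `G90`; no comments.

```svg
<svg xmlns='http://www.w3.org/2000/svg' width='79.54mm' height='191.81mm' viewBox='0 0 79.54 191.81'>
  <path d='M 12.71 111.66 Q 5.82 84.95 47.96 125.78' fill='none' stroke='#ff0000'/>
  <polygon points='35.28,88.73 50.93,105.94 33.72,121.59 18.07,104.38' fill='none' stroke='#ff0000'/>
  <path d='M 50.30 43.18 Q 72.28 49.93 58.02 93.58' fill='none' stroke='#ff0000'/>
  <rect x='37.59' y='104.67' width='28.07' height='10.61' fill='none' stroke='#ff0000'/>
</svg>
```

G21
G90
G0 X12.71 Y80.15
M4 S574
G01 X11.92 Y88.13 F2090
G01 X15.04 Y90.71
G01 X22.09 Y87.89
G01 X33.07 Y79.66
G01 X47.96 Y66.03
M5
G0 X35.28 Y103.08
M4 S574
G01 X50.93 Y85.87 F2090
G01 X33.72 Y70.22
G01 X18.07 Y87.43
G01 X35.28 Y103.08
M5
G0 X50.30 Y148.63
M4 S574
G01 X57.64 Y144.45 F2090
G01 X62.09 Y137.33
G01 X63.63 Y127.25
G01 X62.27 Y114.21
G01 X58.02 Y98.23
M5
G0 X37.59 Y87.14
M4 S574
G01 X65.66 Y87.14 F2090
G01 X65.66 Y76.53
G01 X37.59 Y76.53
G01 X37.59 Y87.14
M5

1 u = 1 mm; y_m = 191.81 − y.

[1] `<path>` quadratic bezier, #ff0000→score S574 F2090: (12.71,80.15) → (11.92,88.13) → (15.04,90.71) → (22.09,87.89) → (33.07,79.66) → (47.96,66.03)

[2] `<polygon>` regular polygon, #ff0000→score S574 F2090: (35.28,103.08) → (50.93,85.87) → (33.72,70.22) → (18.07,87.43) → (35.28,103.08) (closed)

[3] `<path>` quadratic bezier, #ff0000→score S574 F2090: (50.30,148.63) → (57.64,144.45) → (62.09,137.33) → (63.63,127.25) → (62.27,114.21) → (58.02,98.23)

[4] `<rect>` rectangle, #ff0000→score S574 F2090: (37.59,87.14) → (65.66,87.14) → (65.66,76.53) → (37.59,76.53) → (37.59,87.14) (closed)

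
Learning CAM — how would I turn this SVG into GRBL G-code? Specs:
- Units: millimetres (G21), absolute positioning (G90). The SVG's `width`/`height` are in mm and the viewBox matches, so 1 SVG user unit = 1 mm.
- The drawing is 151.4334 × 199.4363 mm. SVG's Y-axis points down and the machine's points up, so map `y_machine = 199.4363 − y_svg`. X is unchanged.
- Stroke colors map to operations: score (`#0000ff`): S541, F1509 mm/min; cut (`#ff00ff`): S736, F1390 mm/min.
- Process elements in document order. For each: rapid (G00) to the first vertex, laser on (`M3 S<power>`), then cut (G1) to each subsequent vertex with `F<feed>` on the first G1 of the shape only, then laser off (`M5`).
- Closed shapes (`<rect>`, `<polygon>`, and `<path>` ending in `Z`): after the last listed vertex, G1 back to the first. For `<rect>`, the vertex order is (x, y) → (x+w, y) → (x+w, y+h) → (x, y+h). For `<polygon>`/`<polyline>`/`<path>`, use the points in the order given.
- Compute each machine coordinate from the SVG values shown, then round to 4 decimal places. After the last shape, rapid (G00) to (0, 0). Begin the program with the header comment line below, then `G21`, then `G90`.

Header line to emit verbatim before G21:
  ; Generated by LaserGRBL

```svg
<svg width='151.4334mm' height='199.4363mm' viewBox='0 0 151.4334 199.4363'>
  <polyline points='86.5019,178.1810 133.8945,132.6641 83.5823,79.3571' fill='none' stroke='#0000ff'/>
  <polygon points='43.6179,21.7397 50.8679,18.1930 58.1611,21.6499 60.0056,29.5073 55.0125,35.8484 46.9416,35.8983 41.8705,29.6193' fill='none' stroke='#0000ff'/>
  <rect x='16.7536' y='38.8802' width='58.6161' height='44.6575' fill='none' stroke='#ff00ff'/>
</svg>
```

1 u = 1 mm; y_m = 199.4363 − y.

[1] `<polyline>` open polyline, #0000ff→score S541 F1509: (86.5019,21.2553) → (133.8945,66.7722) → (83.5823,120.0792)

[2] `<polygon>` regular polygon, #0000ff→score S541 F1509: (43.6179,177.6966) → (50.8679,181.2433) → (58.1611,177.7864) → (60.0056,169.9290) → (55.0125,163.5879) → (46.9416,163.5380) → (41.8705,169.8170) → (43.6179,177.6966) (closed)

[3] `<rect>` rectangle, #ff00ff→cut S736 F1390: (16.7536,160.5561) → (75.3697,160.5561) → (75.3697,115.8986) → (16.7536,115.8986) → (16.7536,160.5561) (closed)

; Generated by LaserGRBL
G21
G90
G00 X86.5019 Y21.2553
M3 S541
G1 X133.8945 Y66.7722 F1509
G1 X83.5823 Y120.0792
M5
G00 X43.6179 Y177.6966
M3 S541
G1 X50.8679 Y181.2433 F1509
G1 X58.1611 Y177.7864
G1 X60.0056 Y169.9290
G1 X55.0125 Y163.5879
G1 X46.9416 Y163.5380
G1 X41.8705 Y169.8170
G1 X43.6179 Y177.6966
M5
G00 X16.7536 Y160.5561
M3 S736
G1 X75.3697 Y160.5561 F1390
G1 X75.3697 Y115.8986
G1 X16.7536 Y115.8986
G1 X16.7536 Y160.5561
M5
G00 X0.0000 Y0.0000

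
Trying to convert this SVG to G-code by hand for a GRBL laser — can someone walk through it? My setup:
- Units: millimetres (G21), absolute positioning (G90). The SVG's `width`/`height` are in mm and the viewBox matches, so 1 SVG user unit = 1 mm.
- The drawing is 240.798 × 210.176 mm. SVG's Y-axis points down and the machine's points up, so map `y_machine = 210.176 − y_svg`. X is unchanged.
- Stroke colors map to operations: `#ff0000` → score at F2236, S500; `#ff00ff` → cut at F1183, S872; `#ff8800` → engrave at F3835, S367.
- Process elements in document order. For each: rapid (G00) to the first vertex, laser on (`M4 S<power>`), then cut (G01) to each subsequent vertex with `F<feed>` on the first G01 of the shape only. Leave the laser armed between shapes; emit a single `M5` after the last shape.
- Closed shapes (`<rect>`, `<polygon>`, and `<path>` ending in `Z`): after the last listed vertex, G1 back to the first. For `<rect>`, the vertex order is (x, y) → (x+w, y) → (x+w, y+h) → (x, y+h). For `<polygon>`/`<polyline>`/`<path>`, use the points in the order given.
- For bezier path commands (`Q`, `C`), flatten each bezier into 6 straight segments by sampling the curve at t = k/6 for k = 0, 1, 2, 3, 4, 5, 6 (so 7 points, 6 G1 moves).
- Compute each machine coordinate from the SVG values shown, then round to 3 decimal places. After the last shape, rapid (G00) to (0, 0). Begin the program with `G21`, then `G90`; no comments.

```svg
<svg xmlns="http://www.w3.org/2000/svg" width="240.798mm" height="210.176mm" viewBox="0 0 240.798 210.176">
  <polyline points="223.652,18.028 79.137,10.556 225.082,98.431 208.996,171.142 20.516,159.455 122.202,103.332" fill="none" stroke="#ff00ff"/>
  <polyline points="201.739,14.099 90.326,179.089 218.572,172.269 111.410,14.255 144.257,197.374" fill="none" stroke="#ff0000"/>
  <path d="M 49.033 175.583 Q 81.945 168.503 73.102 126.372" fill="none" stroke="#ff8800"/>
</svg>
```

viewBox `0 0 240.798 210.176` with mm width/height → 1 unit = 1 mm. Flip: y_m = 210.176 − y_svg.

**Shape 1** — `<polyline>` open polyline, stroke `#ff00ff` → cut (S872, F1183). Machine vertices: (223.652,192.148) → (79.137,199.620) → (225.082,111.745) → (208.996,39.034) → (20.516,50.721) → (122.202,106.844). Open path.

**Shape 2** — `<polyline>` open polyline, stroke `#ff0000` → score (S500, F2236). Machine vertices: (201.739,196.077) → (90.326,31.087) → (218.572,37.907) → (111.410,195.921) → (144.257,12.802). Open path.

**Shape 3** — `<path>` quadratic bezier, stroke `#ff8800` → engrave (S367, F3835). Control points (SVG): P0=(49.033,175.583), P1=(81.945,168.503), P2=(73.102,126.372); sampled at t=k/6. Machine vertices: (49.033,34.593) → (58.844,37.927) → (66.335,43.208) → (71.506,50.436) → (74.358,59.611) → (74.890,70.734) → (73.102,83.804). Open path.

G21
G90
G00 X223.652 Y192.148
M4 S872
G01 X79.137 Y199.620 F1183
G01 X225.082 Y111.745
G01 X208.996 Y39.034
G01 X20.516 Y50.721
G01 X122.202 Y106.844
G00 X201.739 Y196.077
M4 S500
G01 X90.326 Y31.087 F2236
G01 X218.572 Y37.907
G01 X111.410 Y195.921
G01 X144.257 Y12.802
G00 X49.033 Y34.593
M4 S367
G01 X58.844 Y37.927 F3835
G01 X66.335 Y43.208
G01 X71.506 Y50.436
G01 X74.358 Y59.611
G01 X74.890 Y70.734
G01 X73.102 Y83.804
M5
G00 X0.000 Y0.000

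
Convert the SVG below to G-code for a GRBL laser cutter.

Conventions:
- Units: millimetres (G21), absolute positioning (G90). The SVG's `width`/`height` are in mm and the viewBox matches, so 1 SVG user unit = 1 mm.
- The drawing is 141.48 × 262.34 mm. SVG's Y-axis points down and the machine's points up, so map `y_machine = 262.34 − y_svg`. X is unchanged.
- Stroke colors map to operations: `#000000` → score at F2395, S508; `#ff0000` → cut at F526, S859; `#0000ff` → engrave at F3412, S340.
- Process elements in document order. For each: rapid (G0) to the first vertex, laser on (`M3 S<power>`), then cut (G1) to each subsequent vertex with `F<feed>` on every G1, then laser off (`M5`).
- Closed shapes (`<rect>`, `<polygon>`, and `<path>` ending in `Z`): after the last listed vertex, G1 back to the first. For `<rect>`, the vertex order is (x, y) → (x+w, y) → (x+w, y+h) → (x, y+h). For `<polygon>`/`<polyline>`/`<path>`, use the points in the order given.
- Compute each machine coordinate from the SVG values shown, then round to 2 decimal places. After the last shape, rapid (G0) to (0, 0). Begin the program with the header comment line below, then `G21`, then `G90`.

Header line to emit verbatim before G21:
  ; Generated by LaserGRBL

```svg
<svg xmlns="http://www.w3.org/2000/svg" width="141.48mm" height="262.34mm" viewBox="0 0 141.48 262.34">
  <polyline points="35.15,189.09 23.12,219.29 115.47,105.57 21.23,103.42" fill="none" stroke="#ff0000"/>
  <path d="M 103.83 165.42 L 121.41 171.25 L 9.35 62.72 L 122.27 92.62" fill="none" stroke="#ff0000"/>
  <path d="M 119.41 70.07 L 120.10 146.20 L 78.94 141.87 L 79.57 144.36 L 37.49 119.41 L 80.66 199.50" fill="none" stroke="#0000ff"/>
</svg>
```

Since the viewBox matches the mm dimensions, user units are millimetres directly. The only transform is the Y-flip y_m = 262.34 − y_svg.

Shape 1 is a open polyline drawn with `<polyline>`. Its stroke #ff0000 means cut at S859, F526. After flipping Y the toolpath is (35.15,73.25) → (23.12,43.05) → (115.47,156.77) → (21.23,158.92).

Shape 2 is a open polyline drawn with `<path>`. Its stroke #ff0000 means cut at S859, F526. After flipping Y the toolpath is (103.83,96.92) → (121.41,91.09) → (9.35,199.62) → (122.27,169.72).

Shape 3 is a open polyline drawn with `<path>`. Its stroke #0000ff means engrave at S340, F3412. After flipping Y the toolpath is (119.41,192.27) → (120.10,116.14) → (78.94,120.47) → (79.57,117.98) → (37.49,142.93) → (80.66,62.84).

; Generated by LaserGRBL
G21
G90
G0 X35.15 Y73.25
M3 S859
G1 X23.12 Y43.05 F526
G1 X115.47 Y156.77 F526
G1 X21.23 Y158.92 F526
M5
G0 X103.83 Y96.92
M3 S859
G1 X121.41 Y91.09 F526
G1 X9.35 Y199.62 F526
G1 X122.27 Y169.72 F526
M5
G0 X119.41 Y192.27
M3 S340
G1 X120.10 Y116.14 F3412
G1 X78.94 Y120.47 F3412
G1 X79.57 Y117.98 F3412
G1 X37.49 Y142.93 F3412
G1 X80.66 Y62.84 F3412
M5
G0 X0.00 Y0.00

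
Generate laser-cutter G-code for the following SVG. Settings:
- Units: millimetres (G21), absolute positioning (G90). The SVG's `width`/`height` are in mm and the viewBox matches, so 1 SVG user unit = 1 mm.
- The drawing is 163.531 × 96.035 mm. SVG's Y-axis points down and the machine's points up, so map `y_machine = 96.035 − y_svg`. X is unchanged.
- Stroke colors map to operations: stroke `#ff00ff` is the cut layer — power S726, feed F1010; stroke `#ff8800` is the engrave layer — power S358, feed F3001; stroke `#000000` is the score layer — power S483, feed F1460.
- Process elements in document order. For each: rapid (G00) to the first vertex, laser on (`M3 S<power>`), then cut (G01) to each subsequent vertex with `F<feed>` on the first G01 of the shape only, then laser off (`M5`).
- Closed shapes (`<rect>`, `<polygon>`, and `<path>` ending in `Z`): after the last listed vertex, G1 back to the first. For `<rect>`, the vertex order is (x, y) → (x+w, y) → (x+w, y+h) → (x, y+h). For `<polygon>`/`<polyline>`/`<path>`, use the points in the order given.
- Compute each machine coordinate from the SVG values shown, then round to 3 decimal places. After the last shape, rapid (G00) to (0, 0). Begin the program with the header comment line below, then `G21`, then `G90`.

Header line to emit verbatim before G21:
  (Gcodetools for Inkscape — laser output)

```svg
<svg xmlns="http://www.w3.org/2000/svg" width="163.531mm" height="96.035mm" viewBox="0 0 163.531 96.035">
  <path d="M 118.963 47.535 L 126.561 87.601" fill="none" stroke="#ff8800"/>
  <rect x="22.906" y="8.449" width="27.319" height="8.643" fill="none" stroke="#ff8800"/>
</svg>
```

(Gcodetools for Inkscape — laser output)
G21
G90
G00 X118.963 Y48.500
M3 S358
G01 X126.561 Y8.434 F3001
M5
G00 X22.906 Y87.586
M3 S358
G01 X50.225 Y87.586 F3001
G01 X50.225 Y78.943
G01 X22.906 Y78.943
G01 X22.906 Y87.586
M5
G00 X0.000 Y0.000

viewBox `0 0 163.531 96.035` with mm width/height → 1 unit = 1 mm. Flip: y_m = 96.035 − y_svg.

**Shape 1** — `<path>` line segment, stroke `#ff8800` → engrave (S358, F3001). Machine vertices: (118.963,48.500) → (126.561,8.434). Open path.

**Shape 2** — `<rect>` rectangle, stroke `#ff8800` → engrave (S358, F3001). Machine vertices: (22.906,87.586) → (50.225,87.586) → (50.225,78.943) → (22.906,78.943) → (22.906,87.586). Closed: final G1 returns to the first vertex.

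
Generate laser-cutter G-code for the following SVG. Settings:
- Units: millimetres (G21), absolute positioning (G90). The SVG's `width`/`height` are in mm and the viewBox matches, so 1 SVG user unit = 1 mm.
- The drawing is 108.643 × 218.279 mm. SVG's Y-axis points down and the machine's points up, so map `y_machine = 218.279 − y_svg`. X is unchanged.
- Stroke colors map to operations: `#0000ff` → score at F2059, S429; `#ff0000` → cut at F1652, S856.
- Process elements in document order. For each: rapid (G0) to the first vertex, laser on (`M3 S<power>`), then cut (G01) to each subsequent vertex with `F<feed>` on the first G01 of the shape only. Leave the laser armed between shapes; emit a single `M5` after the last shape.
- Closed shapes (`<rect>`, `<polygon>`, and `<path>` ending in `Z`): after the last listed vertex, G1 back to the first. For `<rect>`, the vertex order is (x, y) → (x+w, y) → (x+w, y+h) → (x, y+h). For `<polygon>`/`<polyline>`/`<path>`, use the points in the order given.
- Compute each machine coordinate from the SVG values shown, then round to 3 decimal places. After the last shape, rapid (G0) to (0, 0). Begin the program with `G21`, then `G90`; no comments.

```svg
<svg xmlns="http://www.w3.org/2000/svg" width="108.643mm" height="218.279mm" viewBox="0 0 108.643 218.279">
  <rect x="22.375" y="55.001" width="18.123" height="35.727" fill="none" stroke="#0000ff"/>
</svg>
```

G21
G90
G0 X22.375 Y163.278
M3 S429
G01 X40.498 Y163.278 F2059
G01 X40.498 Y127.551
G01 X22.375 Y127.551
G01 X22.375 Y163.278
M5
G0 X0.000 Y0.000

1 u = 1 mm; y_m = 218.279 − y.

[1] `<rect>` rectangle, #0000ff→score S429 F2059: (22.375,163.278) → (40.498,163.278) → (40.498,127.551) → (22.375,127.551) → (22.375,163.278) (closed)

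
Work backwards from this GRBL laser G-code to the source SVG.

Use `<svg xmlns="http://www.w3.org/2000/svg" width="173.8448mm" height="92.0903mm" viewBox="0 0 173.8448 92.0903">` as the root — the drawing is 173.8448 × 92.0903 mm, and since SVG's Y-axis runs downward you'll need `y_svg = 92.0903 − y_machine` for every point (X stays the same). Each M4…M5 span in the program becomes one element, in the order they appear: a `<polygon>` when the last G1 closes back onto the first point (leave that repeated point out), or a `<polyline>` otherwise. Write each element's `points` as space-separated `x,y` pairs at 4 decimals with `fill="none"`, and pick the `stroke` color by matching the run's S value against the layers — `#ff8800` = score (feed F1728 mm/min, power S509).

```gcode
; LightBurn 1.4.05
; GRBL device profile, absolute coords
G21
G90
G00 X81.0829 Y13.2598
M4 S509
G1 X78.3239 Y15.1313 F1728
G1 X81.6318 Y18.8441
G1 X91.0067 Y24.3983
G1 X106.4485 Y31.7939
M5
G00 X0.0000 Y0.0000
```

Machine Y-up, SVG Y-down with viewBox height 92.0903, so y_svg = 92.0903 − y_machine; X carries over. Every run uses S509, so all elements get stroke `#ff8800` (score).

Run 1: The run is open, so emit a `<polyline>` with points (Y-flipped): 81.0829,78.8305 78.3239,76.9590 81.6318,73.2462 91.0067,67.6920 106.4485,60.2964.

<svg xmlns="http://www.w3.org/2000/svg" width="173.8448mm" height="92.0903mm" viewBox="0 0 173.8448 92.0903">
  <polyline points="81.0829,78.8305 78.3239,76.9590 81.6318,73.2462 91.0067,67.6920 106.4485,60.2964" fill="none" stroke="#ff8800"/>
</svg>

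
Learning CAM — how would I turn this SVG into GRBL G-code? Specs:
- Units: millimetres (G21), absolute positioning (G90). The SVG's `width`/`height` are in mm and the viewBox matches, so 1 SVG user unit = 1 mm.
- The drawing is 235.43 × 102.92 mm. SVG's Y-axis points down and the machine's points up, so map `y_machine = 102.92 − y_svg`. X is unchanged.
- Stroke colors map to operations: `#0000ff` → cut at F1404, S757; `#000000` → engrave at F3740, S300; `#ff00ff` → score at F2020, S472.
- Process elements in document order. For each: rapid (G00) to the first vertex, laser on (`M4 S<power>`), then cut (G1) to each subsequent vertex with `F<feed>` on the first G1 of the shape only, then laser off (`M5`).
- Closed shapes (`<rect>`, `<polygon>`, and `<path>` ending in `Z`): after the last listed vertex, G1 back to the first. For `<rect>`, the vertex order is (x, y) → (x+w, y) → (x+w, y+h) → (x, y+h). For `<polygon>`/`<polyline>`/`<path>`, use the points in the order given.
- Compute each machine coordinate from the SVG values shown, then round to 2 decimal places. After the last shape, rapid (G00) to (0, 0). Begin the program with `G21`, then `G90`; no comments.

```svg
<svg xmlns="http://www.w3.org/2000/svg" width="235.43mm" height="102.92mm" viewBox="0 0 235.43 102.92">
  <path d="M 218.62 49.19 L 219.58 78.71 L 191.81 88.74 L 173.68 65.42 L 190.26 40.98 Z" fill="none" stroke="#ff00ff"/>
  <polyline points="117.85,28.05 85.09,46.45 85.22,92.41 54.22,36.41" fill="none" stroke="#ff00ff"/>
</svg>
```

G21
G90
G00 X218.62 Y53.73
M4 S472
G1 X219.58 Y24.21 F2020
G1 X191.81 Y14.18
G1 X173.68 Y37.50
G1 X190.26 Y61.94
G1 X218.62 Y53.73
M5
G00 X117.85 Y74.87
M4 S472
G1 X85.09 Y56.47 F2020
G1 X85.22 Y10.51
G1 X54.22 Y66.51
M5
G00 X0.00 Y0.00

Since the viewBox matches the mm dimensions, user units are millimetres directly. The only transform is the Y-flip y_m = 102.92 − y_svg.

Shape 1 is a regular polygon drawn with `<path>`. Its stroke #ff00ff means score at S472, F2020. After flipping Y the toolpath is (218.62,53.73) → (219.58,24.21) → (191.81,14.18) → (173.68,37.50) → (190.26,61.94) → (218.62,53.73), returning to the start.

Shape 2 is a open polyline drawn with `<polyline>`. Its stroke #ff00ff means score at S472, F2020. After flipping Y the toolpath is (117.85,74.87) → (85.09,56.47) → (85.22,10.51) → (54.22,66.51).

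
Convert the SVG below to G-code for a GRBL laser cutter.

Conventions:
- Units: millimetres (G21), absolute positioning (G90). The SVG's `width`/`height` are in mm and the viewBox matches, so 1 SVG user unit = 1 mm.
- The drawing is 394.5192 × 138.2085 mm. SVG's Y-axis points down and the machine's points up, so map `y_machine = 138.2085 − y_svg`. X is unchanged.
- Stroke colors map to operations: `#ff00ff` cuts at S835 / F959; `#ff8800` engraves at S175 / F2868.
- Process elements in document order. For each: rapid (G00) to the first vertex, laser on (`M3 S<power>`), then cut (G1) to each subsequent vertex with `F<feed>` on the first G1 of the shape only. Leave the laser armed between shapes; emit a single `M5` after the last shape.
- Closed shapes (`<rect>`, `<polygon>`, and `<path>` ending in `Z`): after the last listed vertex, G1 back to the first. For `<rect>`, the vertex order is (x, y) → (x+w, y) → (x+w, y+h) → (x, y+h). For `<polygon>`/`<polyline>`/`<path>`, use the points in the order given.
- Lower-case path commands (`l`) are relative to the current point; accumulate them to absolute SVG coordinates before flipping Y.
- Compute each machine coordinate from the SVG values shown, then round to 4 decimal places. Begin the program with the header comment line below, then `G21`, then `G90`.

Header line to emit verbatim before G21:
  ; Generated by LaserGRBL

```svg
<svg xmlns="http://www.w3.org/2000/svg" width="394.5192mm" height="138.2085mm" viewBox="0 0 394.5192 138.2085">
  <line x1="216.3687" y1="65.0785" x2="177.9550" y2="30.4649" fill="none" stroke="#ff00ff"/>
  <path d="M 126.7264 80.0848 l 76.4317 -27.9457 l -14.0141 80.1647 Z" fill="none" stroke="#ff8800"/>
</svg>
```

; Generated by LaserGRBL
G21
G90
G00 X216.3687 Y73.1300
M3 S835
G1 X177.9550 Y107.7436 F959
G00 X126.7264 Y58.1237
M3 S175
G1 X203.1581 Y86.0694 F2868
G1 X189.1440 Y5.9047
G1 X126.7264 Y58.1237
M5

1 u = 1 mm; y_m = 138.2085 − y.

[1] `<line>` line segment, #ff00ff→cut S835 F959: (216.3687,73.1300) → (177.9550,107.7436)

[2] `<path>` regular polygon, #ff8800→engrave S175 F2868: (126.7264,58.1237) → (203.1581,86.0694) → (189.1440,5.9047) → (126.7264,58.1237) (closed)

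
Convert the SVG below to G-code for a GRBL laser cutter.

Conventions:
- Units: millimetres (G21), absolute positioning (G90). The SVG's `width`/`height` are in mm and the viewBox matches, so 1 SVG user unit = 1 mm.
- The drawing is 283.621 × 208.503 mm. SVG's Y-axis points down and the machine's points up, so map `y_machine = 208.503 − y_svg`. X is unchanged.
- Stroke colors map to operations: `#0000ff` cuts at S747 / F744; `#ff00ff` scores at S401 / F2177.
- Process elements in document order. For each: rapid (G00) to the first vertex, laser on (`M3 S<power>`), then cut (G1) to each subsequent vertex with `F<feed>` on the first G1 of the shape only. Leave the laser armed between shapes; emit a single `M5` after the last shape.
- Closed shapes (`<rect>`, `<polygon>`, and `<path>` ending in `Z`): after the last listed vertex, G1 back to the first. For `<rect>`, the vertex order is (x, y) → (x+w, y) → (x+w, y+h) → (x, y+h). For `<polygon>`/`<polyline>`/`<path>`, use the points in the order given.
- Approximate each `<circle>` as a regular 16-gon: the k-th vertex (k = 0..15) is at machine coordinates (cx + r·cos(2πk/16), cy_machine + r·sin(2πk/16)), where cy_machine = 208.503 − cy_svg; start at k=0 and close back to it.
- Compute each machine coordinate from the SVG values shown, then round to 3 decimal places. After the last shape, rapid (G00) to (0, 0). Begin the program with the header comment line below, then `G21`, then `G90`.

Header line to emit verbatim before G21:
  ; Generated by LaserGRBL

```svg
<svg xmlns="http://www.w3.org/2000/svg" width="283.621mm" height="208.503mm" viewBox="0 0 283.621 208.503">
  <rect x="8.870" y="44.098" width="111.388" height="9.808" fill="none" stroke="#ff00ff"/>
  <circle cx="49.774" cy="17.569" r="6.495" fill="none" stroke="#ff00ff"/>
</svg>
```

; Generated by LaserGRBL
G21
G90
G00 X8.870 Y164.405
M3 S401
G1 X120.258 Y164.405 F2177
G1 X120.258 Y154.597
G1 X8.870 Y154.597
G1 X8.870 Y164.405
G00 X56.269 Y190.934
M3 S401
G1 X55.775 Y193.420 F2177
G1 X54.367 Y195.527
G1 X52.260 Y196.935
G1 X49.774 Y197.429
G1 X47.288 Y196.935
G1 X45.181 Y195.527
G1 X43.773 Y193.420
G1 X43.279 Y190.934
G1 X43.773 Y188.448
G1 X45.181 Y186.341
G1 X47.288 Y184.933
G1 X49.774 Y184.439
G1 X52.260 Y184.933
G1 X54.367 Y186.341
G1 X55.775 Y188.448
G1 X56.269 Y190.934
M5
G00 X0.000 Y0.000

1 u = 1 mm; y_m = 208.503 − y.

[1] `<rect>` rectangle, #ff00ff→score S401 F2177: (8.870,164.405) → (120.258,164.405) → (120.258,154.597) → (8.870,154.597) → (8.870,164.405) (closed)

[2] `<circle>` circle, #ff00ff→score S401 F2177: (56.269,190.934) → (55.775,193.420) → (54.367,195.527) → (52.260,196.935) → (49.774,197.429) → (47.288,196.935) → (45.181,195.527) → (43.773,193.420) → (43.279,190.934) → (43.773,188.448) → (45.181,186.341) → (47.288,184.933) → (49.774,184.439) → (52.260,184.933) → (54.367,186.341) → (55.775,188.448) → (56.269,190.934) (closed)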